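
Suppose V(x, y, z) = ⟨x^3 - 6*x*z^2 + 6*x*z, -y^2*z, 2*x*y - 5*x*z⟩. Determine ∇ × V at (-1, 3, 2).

(∇×V)₁ = ∂V₃/∂y − ∂V₂/∂z = 2*x + y^2
(∇×V)₂ = ∂V₁/∂z − ∂V₃/∂x = -12*x*z + 6*x - 2*y + 5*z
(∇×V)₃ = ∂V₂/∂x − ∂V₁/∂y = 0
∇×V = (2*x + y^2, -12*x*z + 6*x - 2*y + 5*z, 0)
At (-1, 3, 2): (7, 22, 0).

(7, 22, 0)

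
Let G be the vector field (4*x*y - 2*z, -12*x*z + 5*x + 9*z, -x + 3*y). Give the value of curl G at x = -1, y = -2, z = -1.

(∇×G)₁ = ∂G₃/∂y − ∂G₂/∂z = 12*x - 6
(∇×G)₂ = ∂G₁/∂z − ∂G₃/∂x = -1
(∇×G)₃ = ∂G₂/∂x − ∂G₁/∂y = -4*x - 12*z + 5
∇×G = (12*x - 6, -1, -4*x - 12*z + 5)
At (-1, -2, -1): (-18, -1, 21).

(-18, -1, 21)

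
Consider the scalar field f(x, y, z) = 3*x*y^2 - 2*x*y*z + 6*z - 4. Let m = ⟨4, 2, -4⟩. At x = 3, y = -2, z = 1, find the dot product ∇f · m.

∂f/∂x = 3*y^2 - 2*y*z
∂f/∂y = 6*x*y - 2*x*z
∂f/∂z = -2*x*y + 6
∇f at (3, -2, 1) = (16, -42, 18)
∇f · m = (16)(4) + (-42)(2) + (18)(-4) = -92

-92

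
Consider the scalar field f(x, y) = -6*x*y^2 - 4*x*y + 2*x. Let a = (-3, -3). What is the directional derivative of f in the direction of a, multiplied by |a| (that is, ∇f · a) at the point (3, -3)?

-168

∂f/∂x = -6*y^2 - 4*y + 2
∂f/∂y = -12*x*y - 4*x
∇f at (3, -3) = (-40, 96)
∇f · a = (-40)(-3) + (96)(-3) = -168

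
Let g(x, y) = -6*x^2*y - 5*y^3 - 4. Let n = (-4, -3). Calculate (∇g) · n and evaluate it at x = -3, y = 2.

54

∂g/∂x = -12*x*y
∂g/∂y = -6*x^2 - 15*y^2
∇g at (-3, 2) = (72, -114)
∇g · n = (72)(-4) + (-114)(-3) = 54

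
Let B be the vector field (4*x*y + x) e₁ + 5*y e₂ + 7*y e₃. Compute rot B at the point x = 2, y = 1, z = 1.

(∇×B)₁ = ∂B₃/∂y − ∂B₂/∂z = 7
(∇×B)₂ = ∂B₁/∂z − ∂B₃/∂x = 0
(∇×B)₃ = ∂B₂/∂x − ∂B₁/∂y = -4*x
∇×B = (7, 0, -4*x)
At (2, 1, 1): (7, 0, -8).

(7, 0, -8)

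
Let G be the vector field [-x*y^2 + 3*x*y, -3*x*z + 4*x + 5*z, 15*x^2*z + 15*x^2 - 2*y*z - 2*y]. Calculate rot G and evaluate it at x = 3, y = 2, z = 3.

(-4, -360, -2)

(∇×G)₁ = ∂G₃/∂y − ∂G₂/∂z = 3*x - 2*z - 7
(∇×G)₂ = ∂G₁/∂z − ∂G₃/∂x = -30*x*z - 30*x
(∇×G)₃ = ∂G₂/∂x − ∂G₁/∂y = 2*x*y - 3*x - 3*z + 4
∇×G = (3*x - 2*z - 7, -30*x*z - 30*x, 2*x*y - 3*x - 3*z + 4)
At (3, 2, 3): (-4, -360, -2).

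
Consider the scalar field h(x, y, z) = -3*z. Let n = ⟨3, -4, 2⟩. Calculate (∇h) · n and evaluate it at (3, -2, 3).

∂h/∂x = 0
∂h/∂y = 0
∂h/∂z = -3
∇h at (3, -2, 3) = (0, 0, -3)
∇h · n = (0)(3) + (0)(-4) + (-3)(2) = -6

-6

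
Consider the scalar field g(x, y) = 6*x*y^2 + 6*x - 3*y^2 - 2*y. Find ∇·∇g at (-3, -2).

∂²g/∂x² = 0
∂²g/∂y² = 6*(2*x - 1)
∇²g = 12*x - 6
At (-3, -2): -42.

-42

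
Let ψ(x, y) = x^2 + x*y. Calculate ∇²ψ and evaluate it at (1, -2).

2

∂²ψ/∂x² = 2
∂²ψ/∂y² = 0
∇²ψ = 2
At (1, -2): 2.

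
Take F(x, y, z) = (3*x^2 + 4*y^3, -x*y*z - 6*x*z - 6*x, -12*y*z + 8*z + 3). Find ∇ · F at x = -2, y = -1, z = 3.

14

∂F₁/∂x = 6*x
∂F₂/∂y = -x*z
∂F₃/∂z = -12*y + 8
∇·F = -x*z + 6*x - 12*y + 8
At (-2, -1, 3): 14.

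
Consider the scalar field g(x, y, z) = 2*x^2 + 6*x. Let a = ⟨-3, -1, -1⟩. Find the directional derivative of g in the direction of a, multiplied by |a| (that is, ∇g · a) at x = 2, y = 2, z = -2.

-42

∂g/∂x = 4*x + 6
∂g/∂y = 0
∂g/∂z = 0
∇g at (2, 2, -2) = (14, 0, 0)
∇g · a = (14)(-3) + (0)(-1) + (0)(-1) = -42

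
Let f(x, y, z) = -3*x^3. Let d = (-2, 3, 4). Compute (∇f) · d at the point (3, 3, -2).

∂f/∂x = -9*x^2
∂f/∂y = 0
∂f/∂z = 0
∇f at (3, 3, -2) = (-81, 0, 0)
∇f · d = (-81)(-2) + (0)(3) + (0)(4) = 162

162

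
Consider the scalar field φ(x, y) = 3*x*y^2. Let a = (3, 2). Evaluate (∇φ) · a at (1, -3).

45

∂φ/∂x = 3*y^2
∂φ/∂y = 6*x*y
∇φ at (1, -3) = (27, -18)
∇φ · a = (27)(3) + (-18)(2) = 45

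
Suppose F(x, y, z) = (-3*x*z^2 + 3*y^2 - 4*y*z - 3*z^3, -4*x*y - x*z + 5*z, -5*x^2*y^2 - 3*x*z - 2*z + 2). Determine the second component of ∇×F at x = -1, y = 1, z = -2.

(∇×F)_2 = ∂F₁/∂z − ∂F₃/∂x
= -6*x*z - 4*y - 9*z^2 − (-10*x*y^2 - 3*z)
= 10*x*y^2 - 6*x*z - 4*y - 9*z^2 + 3*z
At (-1, 1, -2): -68.

-68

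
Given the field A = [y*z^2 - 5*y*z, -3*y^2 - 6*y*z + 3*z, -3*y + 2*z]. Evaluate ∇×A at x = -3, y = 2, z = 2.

(∇×A)₁ = ∂A₃/∂y − ∂A₂/∂z = 6*y - 6
(∇×A)₂ = ∂A₁/∂z − ∂A₃/∂x = 2*y*z - 5*y
(∇×A)₃ = ∂A₂/∂x − ∂A₁/∂y = -z^2 + 5*z
∇×A = (6*y - 6, 2*y*z - 5*y, -z^2 + 5*z)
At (-3, 2, 2): (6, -2, 6).

(6, -2, 6)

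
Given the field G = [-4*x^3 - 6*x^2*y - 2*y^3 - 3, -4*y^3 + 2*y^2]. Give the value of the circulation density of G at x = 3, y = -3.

108

∂G₂/∂x = 0
∂G₁/∂y = -6*x^2 - 6*y^2
Scalar curl = 6*x^2 + 6*y^2
At (3, -3): 108.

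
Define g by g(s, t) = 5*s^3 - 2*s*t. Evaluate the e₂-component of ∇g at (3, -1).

-6

(∇g)_2 = ∂g/∂t = -2*s
At (3, -1): -6.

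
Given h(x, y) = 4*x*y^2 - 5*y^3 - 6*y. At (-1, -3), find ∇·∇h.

82

∂²h/∂x² = 0
∂²h/∂y² = 2*(4*x - 15*y)
∇²h = 8*x - 30*y
At (-1, -3): 82.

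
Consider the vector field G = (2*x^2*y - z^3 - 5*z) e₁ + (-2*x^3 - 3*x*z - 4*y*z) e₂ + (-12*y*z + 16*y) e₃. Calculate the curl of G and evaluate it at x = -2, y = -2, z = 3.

(-34, -32, -41)

(∇×G)₁ = ∂G₃/∂y − ∂G₂/∂z = 3*x + 4*y - 12*z + 16
(∇×G)₂ = ∂G₁/∂z − ∂G₃/∂x = -3*z^2 - 5
(∇×G)₃ = ∂G₂/∂x − ∂G₁/∂y = -8*x^2 - 3*z
∇×G = (3*x + 4*y - 12*z + 16, -3*z^2 - 5, -8*x^2 - 3*z)
At (-2, -2, 3): (-34, -32, -41).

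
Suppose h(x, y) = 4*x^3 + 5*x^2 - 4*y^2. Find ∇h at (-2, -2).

∂h/∂x = 12*x^2 + 10*x
∂h/∂y = -8*y
∇h = (12*x^2 + 10*x, -8*y)
At (-2, -2): (28, 16).

(28, 16)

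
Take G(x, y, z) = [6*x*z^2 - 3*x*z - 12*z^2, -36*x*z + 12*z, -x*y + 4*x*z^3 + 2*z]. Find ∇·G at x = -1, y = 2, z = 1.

-7

∂G₁/∂x = 6*z^2 - 3*z
∂G₂/∂y = 0
∂G₃/∂z = 12*x*z^2 + 2
∇·G = 12*x*z^2 + 6*z^2 - 3*z + 2
At (-1, 2, 1): -7.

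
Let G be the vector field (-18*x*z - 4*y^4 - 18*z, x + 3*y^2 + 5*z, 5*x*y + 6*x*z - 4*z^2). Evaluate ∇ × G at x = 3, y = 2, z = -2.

(∇×G)₁ = ∂G₃/∂y − ∂G₂/∂z = 5*x - 5
(∇×G)₂ = ∂G₁/∂z − ∂G₃/∂x = -18*x - 5*y - 6*z - 18
(∇×G)₃ = ∂G₂/∂x − ∂G₁/∂y = 16*y^3 + 1
∇×G = (5*x - 5, -18*x - 5*y - 6*z - 18, 16*y^3 + 1)
At (3, 2, -2): (10, -70, 129).

(10, -70, 129)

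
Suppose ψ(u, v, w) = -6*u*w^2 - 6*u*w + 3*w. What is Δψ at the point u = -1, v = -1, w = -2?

∂²ψ/∂u² = 0
∂²ψ/∂v² = 0
∂²ψ/∂w² = -12*u
∇²ψ = -12*u
At (-1, -1, -2): 12.

12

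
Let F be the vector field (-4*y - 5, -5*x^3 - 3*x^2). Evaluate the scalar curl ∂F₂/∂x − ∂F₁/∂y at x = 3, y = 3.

∂F₂/∂x = -15*x^2 - 6*x
∂F₁/∂y = -4
Scalar curl = -15*x^2 - 6*x + 4
At (3, 3): -149.

-149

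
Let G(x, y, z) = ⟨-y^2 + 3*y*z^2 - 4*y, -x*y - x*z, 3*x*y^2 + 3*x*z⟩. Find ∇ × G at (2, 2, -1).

(26, -21, 4)

(∇×G)₁ = ∂G₃/∂y − ∂G₂/∂z = 6*x*y + x
(∇×G)₂ = ∂G₁/∂z − ∂G₃/∂x = -3*y^2 + 6*y*z - 3*z
(∇×G)₃ = ∂G₂/∂x − ∂G₁/∂y = y - 3*z^2 - z + 4
∇×G = (6*x*y + x, -3*y^2 + 6*y*z - 3*z, y - 3*z^2 - z + 4)
At (2, 2, -1): (26, -21, 4).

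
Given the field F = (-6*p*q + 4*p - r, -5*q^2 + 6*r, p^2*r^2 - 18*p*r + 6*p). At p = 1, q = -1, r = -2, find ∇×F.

(-6, -51, 6)

(∇×F)₁ = ∂F₃/∂q − ∂F₂/∂r = -6
(∇×F)₂ = ∂F₁/∂r − ∂F₃/∂p = -2*p*r^2 + 18*r - 7
(∇×F)₃ = ∂F₂/∂p − ∂F₁/∂q = 6*p
∇×F = (-6, -2*p*r^2 + 18*r - 7, 6*p)
At (1, -1, -2): (-6, -51, 6).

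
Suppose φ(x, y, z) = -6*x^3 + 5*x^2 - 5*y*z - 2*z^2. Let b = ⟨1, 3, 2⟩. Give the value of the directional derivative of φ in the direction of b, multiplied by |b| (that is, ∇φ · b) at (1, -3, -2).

∂φ/∂x = -18*x^2 + 10*x
∂φ/∂y = -5*z
∂φ/∂z = -5*y - 4*z
∇φ at (1, -3, -2) = (-8, 10, 23)
∇φ · b = (-8)(1) + (10)(3) + (23)(2) = 68

68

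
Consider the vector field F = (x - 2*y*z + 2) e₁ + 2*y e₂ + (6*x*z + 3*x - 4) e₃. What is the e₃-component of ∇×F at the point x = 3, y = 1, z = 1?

2

(∇×F)_3 = ∂F₂/∂x − ∂F₁/∂y
= 0 − (-2*z)
= 2*z
At (3, 1, 1): 2.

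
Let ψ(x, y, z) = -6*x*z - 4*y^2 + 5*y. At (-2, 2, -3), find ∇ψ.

∂ψ/∂x = -6*z
∂ψ/∂y = -8*y + 5
∂ψ/∂z = -6*x
∇ψ = (-6*z, -8*y + 5, -6*x)
At (-2, 2, -3): (18, -11, 12).

(18, -11, 12)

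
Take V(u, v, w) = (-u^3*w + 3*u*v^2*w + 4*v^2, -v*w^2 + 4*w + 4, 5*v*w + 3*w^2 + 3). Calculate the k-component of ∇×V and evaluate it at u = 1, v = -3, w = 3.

(∇×V)_3 = ∂V₂/∂u − ∂V₁/∂v
= 0 − (6*u*v*w + 8*v)
= -6*u*v*w - 8*v
At (1, -3, 3): 78.

78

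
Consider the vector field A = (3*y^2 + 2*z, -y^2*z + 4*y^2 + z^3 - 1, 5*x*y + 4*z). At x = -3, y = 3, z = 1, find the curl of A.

(∇×A)₁ = ∂A₃/∂y − ∂A₂/∂z = 5*x + y^2 - 3*z^2
(∇×A)₂ = ∂A₁/∂z − ∂A₃/∂x = -5*y + 2
(∇×A)₃ = ∂A₂/∂x − ∂A₁/∂y = -6*y
∇×A = (5*x + y^2 - 3*z^2, -5*y + 2, -6*y)
At (-3, 3, 1): (-9, -13, -18).

(-9, -13, -18)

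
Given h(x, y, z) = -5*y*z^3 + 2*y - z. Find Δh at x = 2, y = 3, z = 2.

-180

∂²h/∂x² = 0
∂²h/∂y² = 0
∂²h/∂z² = -30*y*z
∇²h = -30*y*z
At (2, 3, 2): -180.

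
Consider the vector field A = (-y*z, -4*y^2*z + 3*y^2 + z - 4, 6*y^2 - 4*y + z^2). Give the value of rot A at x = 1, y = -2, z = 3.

(∇×A)₁ = ∂A₃/∂y − ∂A₂/∂z = 4*y^2 + 12*y - 5
(∇×A)₂ = ∂A₁/∂z − ∂A₃/∂x = -y
(∇×A)₃ = ∂A₂/∂x − ∂A₁/∂y = z
∇×A = (4*y^2 + 12*y - 5, -y, z)
At (1, -2, 3): (-13, 2, 3).

(-13, 2, 3)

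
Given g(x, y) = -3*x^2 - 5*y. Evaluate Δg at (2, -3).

∂²g/∂x² = -6
∂²g/∂y² = 0
∇²g = -6
At (2, -3): -6.

-6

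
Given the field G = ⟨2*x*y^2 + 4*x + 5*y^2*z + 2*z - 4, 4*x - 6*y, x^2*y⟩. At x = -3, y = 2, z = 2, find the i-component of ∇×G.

(∇×G)_1 = ∂G₃/∂y − ∂G₂/∂z
= x^2 − (0)
= x^2
At (-3, 2, 2): 9.

9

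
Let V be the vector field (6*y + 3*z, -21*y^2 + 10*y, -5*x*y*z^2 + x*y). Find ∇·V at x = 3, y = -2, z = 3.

274

∂V₁/∂x = 0
∂V₂/∂y = -42*y + 10
∂V₃/∂z = -10*x*y*z
∇·V = -10*x*y*z - 42*y + 10
At (3, -2, 3): 274.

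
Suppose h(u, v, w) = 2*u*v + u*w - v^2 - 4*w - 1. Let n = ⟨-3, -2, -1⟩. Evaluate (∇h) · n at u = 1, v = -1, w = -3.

∂h/∂u = 2*v + w
∂h/∂v = 2*u - 2*v
∂h/∂w = u - 4
∇h at (1, -1, -3) = (-5, 4, -3)
∇h · n = (-5)(-3) + (4)(-2) + (-3)(-1) = 10

10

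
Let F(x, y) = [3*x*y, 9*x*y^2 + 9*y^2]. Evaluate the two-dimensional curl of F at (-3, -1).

∂F₂/∂x = 9*y^2
∂F₁/∂y = 3*x
Scalar curl = -3*x + 9*y^2
At (-3, -1): 18.

18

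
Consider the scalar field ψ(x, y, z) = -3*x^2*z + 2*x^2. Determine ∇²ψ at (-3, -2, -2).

∂²ψ/∂x² = 2*(-3*z + 2)
∂²ψ/∂y² = 0
∂²ψ/∂z² = 0
∇²ψ = -6*z + 4
At (-3, -2, -2): 16.

16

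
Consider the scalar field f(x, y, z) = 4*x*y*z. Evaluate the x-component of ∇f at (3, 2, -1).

(∇f)_1 = ∂f/∂x = 4*y*z
At (3, 2, -1): -8.

-8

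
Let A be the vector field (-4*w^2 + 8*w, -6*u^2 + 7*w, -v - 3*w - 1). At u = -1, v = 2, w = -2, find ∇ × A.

(-8, 24, 12)

(∇×A)₁ = ∂A₃/∂v − ∂A₂/∂w = -8
(∇×A)₂ = ∂A₁/∂w − ∂A₃/∂u = -8*w + 8
(∇×A)₃ = ∂A₂/∂u − ∂A₁/∂v = -12*u
∇×A = (-8, -8*w + 8, -12*u)
At (-1, 2, -2): (-8, 24, 12).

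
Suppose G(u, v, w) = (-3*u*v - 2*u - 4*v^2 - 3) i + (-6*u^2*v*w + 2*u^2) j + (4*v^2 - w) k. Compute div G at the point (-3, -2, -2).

∂G₁/∂u = -3*v - 2
∂G₂/∂v = -6*u^2*w
∂G₃/∂w = -1
∇·G = -6*u^2*w - 3*v - 3
At (-3, -2, -2): 111.

111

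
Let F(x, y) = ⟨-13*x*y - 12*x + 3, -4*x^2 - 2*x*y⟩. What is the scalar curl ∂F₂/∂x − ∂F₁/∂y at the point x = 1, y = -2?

9

∂F₂/∂x = -8*x - 2*y
∂F₁/∂y = -13*x
Scalar curl = 5*x - 2*y
At (1, -2): 9.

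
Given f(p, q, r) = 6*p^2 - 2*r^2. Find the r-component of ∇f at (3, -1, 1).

(∇f)_3 = ∂f/∂r = -4*r
At (3, -1, 1): -4.

-4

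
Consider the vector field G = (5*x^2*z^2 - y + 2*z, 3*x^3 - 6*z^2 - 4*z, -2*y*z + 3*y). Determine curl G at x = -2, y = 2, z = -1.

(-3, -38, 37)

(∇×G)₁ = ∂G₃/∂y − ∂G₂/∂z = 10*z + 7
(∇×G)₂ = ∂G₁/∂z − ∂G₃/∂x = 10*x^2*z + 2
(∇×G)₃ = ∂G₂/∂x − ∂G₁/∂y = 9*x^2 + 1
∇×G = (10*z + 7, 10*x^2*z + 2, 9*x^2 + 1)
At (-2, 2, -1): (-3, -38, 37).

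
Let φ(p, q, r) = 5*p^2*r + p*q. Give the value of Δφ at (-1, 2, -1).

∂²φ/∂p² = 10*r
∂²φ/∂q² = 0
∂²φ/∂r² = 0
∇²φ = 10*r
At (-1, 2, -1): -10.

-10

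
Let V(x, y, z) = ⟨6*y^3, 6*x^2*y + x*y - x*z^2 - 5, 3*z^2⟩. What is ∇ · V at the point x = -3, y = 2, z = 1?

∂V₁/∂x = 0
∂V₂/∂y = 6*x^2 + x
∂V₃/∂z = 6*z
∇·V = 6*x^2 + x + 6*z
At (-3, 2, 1): 57.

57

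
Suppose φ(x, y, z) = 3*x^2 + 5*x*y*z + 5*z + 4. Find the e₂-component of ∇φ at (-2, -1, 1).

(∇φ)_2 = ∂φ/∂y = 5*x*z
At (-2, -1, 1): -10.

-10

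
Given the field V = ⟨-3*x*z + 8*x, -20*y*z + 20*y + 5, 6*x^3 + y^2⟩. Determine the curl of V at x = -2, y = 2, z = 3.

(∇×V)₁ = ∂V₃/∂y − ∂V₂/∂z = 22*y
(∇×V)₂ = ∂V₁/∂z − ∂V₃/∂x = -18*x^2 - 3*x
(∇×V)₃ = ∂V₂/∂x − ∂V₁/∂y = 0
∇×V = (22*y, -18*x^2 - 3*x, 0)
At (-2, 2, 3): (44, -66, 0).

(44, -66, 0)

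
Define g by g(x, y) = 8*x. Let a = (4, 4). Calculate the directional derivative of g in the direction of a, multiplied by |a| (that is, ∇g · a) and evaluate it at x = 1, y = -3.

32

∂g/∂x = 8
∂g/∂y = 0
∇g at (1, -3) = (8, 0)
∇g · a = (8)(4) + (0)(4) = 32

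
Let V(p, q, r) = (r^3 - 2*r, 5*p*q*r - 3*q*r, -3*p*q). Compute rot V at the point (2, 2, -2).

(∇×V)₁ = ∂V₃/∂q − ∂V₂/∂r = -5*p*q - 3*p + 3*q
(∇×V)₂ = ∂V₁/∂r − ∂V₃/∂p = 3*q + 3*r^2 - 2
(∇×V)₃ = ∂V₂/∂p − ∂V₁/∂q = 5*q*r
∇×V = (-5*p*q - 3*p + 3*q, 3*q + 3*r^2 - 2, 5*q*r)
At (2, 2, -2): (-20, 16, -20).

(-20, 16, -20)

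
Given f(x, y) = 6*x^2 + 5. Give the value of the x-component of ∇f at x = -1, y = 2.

(∇f)_1 = ∂f/∂x = 12*x
At (-1, 2): -12.

-12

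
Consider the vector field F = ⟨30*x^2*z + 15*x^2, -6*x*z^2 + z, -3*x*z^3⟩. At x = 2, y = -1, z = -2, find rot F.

(-49, 96, -24)

(∇×F)₁ = ∂F₃/∂y − ∂F₂/∂z = 12*x*z - 1
(∇×F)₂ = ∂F₁/∂z − ∂F₃/∂x = 30*x^2 + 3*z^3
(∇×F)₃ = ∂F₂/∂x − ∂F₁/∂y = -6*z^2
∇×F = (12*x*z - 1, 30*x^2 + 3*z^3, -6*z^2)
At (2, -1, -2): (-49, 96, -24).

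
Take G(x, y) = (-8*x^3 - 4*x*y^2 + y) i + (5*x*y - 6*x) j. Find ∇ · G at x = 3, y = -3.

∂G₁/∂x = -24*x^2 - 4*y^2
∂G₂/∂y = 5*x
∇·G = -24*x^2 + 5*x - 4*y^2
At (3, -3): -237.

-237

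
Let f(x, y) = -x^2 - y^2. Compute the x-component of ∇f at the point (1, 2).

(∇f)_1 = ∂f/∂x = -2*x
At (1, 2): -2.

-2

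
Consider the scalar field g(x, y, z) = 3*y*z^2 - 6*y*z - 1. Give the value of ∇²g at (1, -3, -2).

-18

∂²g/∂x² = 0
∂²g/∂y² = 0
∂²g/∂z² = 6*y
∇²g = 6*y
At (1, -3, -2): -18.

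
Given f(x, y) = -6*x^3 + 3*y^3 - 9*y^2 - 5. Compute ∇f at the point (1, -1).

∂f/∂x = -18*x^2
∂f/∂y = 9*y^2 - 18*y
∇f = (-18*x^2, 9*y^2 - 18*y)
At (1, -1): (-18, 27).

(-18, 27)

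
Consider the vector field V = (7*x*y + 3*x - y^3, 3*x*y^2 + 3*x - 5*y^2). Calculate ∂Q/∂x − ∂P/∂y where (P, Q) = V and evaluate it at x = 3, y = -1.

-12

∂V₂/∂x = 3*y^2 + 3
∂V₁/∂y = 7*x - 3*y^2
Scalar curl = -7*x + 6*y^2 + 3
At (3, -1): -12.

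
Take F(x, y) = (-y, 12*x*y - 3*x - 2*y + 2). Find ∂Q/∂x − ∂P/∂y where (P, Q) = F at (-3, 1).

∂F₂/∂x = 12*y - 3
∂F₁/∂y = -1
Scalar curl = 12*y - 2
At (-3, 1): 10.

10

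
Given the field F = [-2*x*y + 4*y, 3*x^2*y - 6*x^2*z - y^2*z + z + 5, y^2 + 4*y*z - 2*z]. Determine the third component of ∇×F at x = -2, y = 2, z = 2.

16

(∇×F)_3 = ∂F₂/∂x − ∂F₁/∂y
= 6*x*y - 12*x*z − (-2*x + 4)
= 6*x*y - 12*x*z + 2*x - 4
At (-2, 2, 2): 16.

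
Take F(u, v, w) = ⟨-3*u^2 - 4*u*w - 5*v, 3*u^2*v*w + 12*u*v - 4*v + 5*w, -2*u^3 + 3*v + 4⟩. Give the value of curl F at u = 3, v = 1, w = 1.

(-29, 42, 35)

(∇×F)₁ = ∂F₃/∂v − ∂F₂/∂w = -3*u^2*v - 2
(∇×F)₂ = ∂F₁/∂w − ∂F₃/∂u = 6*u^2 - 4*u
(∇×F)₃ = ∂F₂/∂u − ∂F₁/∂v = 6*u*v*w + 12*v + 5
∇×F = (-3*u^2*v - 2, 6*u^2 - 4*u, 6*u*v*w + 12*v + 5)
At (3, 1, 1): (-29, 42, 35).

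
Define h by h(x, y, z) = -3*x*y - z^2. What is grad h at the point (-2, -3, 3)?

∂h/∂x = -3*y
∂h/∂y = -3*x
∂h/∂z = -2*z
∇h = (-3*y, -3*x, -2*z)
At (-2, -3, 3): (9, 6, -6).

(9, 6, -6)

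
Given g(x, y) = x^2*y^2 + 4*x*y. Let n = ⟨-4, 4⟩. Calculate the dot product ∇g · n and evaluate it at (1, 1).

0

∂g/∂x = 2*x*y^2 + 4*y
∂g/∂y = 2*x^2*y + 4*x
∇g at (1, 1) = (6, 6)
∇g · n = (6)(-4) + (6)(4) = 0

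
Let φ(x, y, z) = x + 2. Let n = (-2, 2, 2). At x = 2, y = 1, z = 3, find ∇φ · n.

∂φ/∂x = 1
∂φ/∂y = 0
∂φ/∂z = 0
∇φ at (2, 1, 3) = (1, 0, 0)
∇φ · n = (1)(-2) + (0)(2) + (0)(2) = -2

-2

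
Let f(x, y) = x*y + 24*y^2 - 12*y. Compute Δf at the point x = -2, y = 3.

∂²f/∂x² = 0
∂²f/∂y² = 48
∇²f = 48
At (-2, 3): 48.

48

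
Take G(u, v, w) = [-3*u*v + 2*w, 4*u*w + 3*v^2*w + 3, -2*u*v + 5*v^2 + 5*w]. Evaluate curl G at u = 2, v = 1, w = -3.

(∇×G)₁ = ∂G₃/∂v − ∂G₂/∂w = -6*u - 3*v^2 + 10*v
(∇×G)₂ = ∂G₁/∂w − ∂G₃/∂u = 2*v + 2
(∇×G)₃ = ∂G₂/∂u − ∂G₁/∂v = 3*u + 4*w
∇×G = (-6*u - 3*v^2 + 10*v, 2*v + 2, 3*u + 4*w)
At (2, 1, -3): (-5, 4, -6).

(-5, 4, -6)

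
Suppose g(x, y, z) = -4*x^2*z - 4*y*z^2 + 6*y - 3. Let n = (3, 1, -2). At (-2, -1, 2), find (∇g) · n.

86

∂g/∂x = -8*x*z
∂g/∂y = -4*z^2 + 6
∂g/∂z = -4*x^2 - 8*y*z
∇g at (-2, -1, 2) = (32, -10, 0)
∇g · n = (32)(3) + (-10)(1) + (0)(-2) = 86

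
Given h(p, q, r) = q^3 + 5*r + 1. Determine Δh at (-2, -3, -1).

-18

∂²h/∂p² = 0
∂²h/∂q² = 6*q
∂²h/∂r² = 0
∇²h = 6*q
At (-2, -3, -1): -18.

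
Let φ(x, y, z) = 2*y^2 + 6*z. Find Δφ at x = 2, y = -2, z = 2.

∂²φ/∂x² = 0
∂²φ/∂y² = 4
∂²φ/∂z² = 0
∇²φ = 4
At (2, -2, 2): 4.

4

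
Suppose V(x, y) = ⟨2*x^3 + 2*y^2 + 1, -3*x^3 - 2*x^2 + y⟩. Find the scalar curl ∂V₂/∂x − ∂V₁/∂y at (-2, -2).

∂V₂/∂x = -9*x^2 - 4*x
∂V₁/∂y = 4*y
Scalar curl = -9*x^2 - 4*x - 4*y
At (-2, -2): -20.

-20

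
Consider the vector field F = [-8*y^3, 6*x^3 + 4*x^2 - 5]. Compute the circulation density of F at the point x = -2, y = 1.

∂F₂/∂x = 18*x^2 + 8*x
∂F₁/∂y = -24*y^2
Scalar curl = 18*x^2 + 8*x + 24*y^2
At (-2, 1): 80.

80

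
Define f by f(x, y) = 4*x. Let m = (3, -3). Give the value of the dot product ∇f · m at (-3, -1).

12

∂f/∂x = 4
∂f/∂y = 0
∇f at (-3, -1) = (4, 0)
∇f · m = (4)(3) + (0)(-3) = 12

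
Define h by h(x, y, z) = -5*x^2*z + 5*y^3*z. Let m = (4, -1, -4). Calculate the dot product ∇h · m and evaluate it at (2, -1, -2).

290

∂h/∂x = -10*x*z
∂h/∂y = 15*y^2*z
∂h/∂z = -5*x^2 + 5*y^3
∇h at (2, -1, -2) = (40, -30, -25)
∇h · m = (40)(4) + (-30)(-1) + (-25)(-4) = 290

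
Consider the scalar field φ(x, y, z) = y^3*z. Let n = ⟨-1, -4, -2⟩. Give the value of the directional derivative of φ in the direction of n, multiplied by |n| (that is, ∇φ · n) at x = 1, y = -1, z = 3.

∂φ/∂x = 0
∂φ/∂y = 3*y^2*z
∂φ/∂z = y^3
∇φ at (1, -1, 3) = (0, 9, -1)
∇φ · n = (0)(-1) + (9)(-4) + (-1)(-2) = -34

-34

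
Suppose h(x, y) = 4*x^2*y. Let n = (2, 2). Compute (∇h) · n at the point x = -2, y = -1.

∂h/∂x = 8*x*y
∂h/∂y = 4*x^2
∇h at (-2, -1) = (16, 16)
∇h · n = (16)(2) + (16)(2) = 64

64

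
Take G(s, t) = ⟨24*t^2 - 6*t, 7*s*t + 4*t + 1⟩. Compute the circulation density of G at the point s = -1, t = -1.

∂G₂/∂s = 7*t
∂G₁/∂t = 48*t - 6
Scalar curl = -41*t + 6
At (-1, -1): 47.

47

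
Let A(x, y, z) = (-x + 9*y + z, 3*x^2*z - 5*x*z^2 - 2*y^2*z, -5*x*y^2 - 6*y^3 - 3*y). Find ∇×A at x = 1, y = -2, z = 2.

(∇×A)₁ = ∂A₃/∂y − ∂A₂/∂z = -3*x^2 - 10*x*y + 10*x*z - 16*y^2 - 3
(∇×A)₂ = ∂A₁/∂z − ∂A₃/∂x = 5*y^2 + 1
(∇×A)₃ = ∂A₂/∂x − ∂A₁/∂y = 6*x*z - 5*z^2 - 9
∇×A = (-3*x^2 - 10*x*y + 10*x*z - 16*y^2 - 3, 5*y^2 + 1, 6*x*z - 5*z^2 - 9)
At (1, -2, 2): (-30, 21, -17).

(-30, 21, -17)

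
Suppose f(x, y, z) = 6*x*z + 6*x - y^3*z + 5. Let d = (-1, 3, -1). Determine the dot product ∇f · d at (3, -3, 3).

∂f/∂x = 6*z + 6
∂f/∂y = -3*y^2*z
∂f/∂z = 6*x - y^3
∇f at (3, -3, 3) = (24, -81, 45)
∇f · d = (24)(-1) + (-81)(3) + (45)(-1) = -312

-312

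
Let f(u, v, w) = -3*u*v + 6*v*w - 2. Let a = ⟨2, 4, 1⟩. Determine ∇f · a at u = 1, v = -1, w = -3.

-84

∂f/∂u = -3*v
∂f/∂v = -3*u + 6*w
∂f/∂w = 6*v
∇f at (1, -1, -3) = (3, -21, -6)
∇f · a = (3)(2) + (-21)(4) + (-6)(1) = -84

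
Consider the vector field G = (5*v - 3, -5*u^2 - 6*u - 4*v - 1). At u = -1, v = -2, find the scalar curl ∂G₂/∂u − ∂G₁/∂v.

∂G₂/∂u = -10*u - 6
∂G₁/∂v = 5
Scalar curl = -10*u - 11
At (-1, -2): -1.

-1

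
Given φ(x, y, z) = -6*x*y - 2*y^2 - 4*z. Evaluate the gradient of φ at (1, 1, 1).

(-6, -10, -4)

∂φ/∂x = -6*y
∂φ/∂y = -6*x - 4*y
∂φ/∂z = -4
∇φ = (-6*y, -6*x - 4*y, -4)
At (1, 1, 1): (-6, -10, -4).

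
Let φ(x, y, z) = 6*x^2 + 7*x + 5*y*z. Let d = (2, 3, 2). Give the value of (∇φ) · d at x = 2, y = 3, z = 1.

107

∂φ/∂x = 12*x + 7
∂φ/∂y = 5*z
∂φ/∂z = 5*y
∇φ at (2, 3, 1) = (31, 5, 15)
∇φ · d = (31)(2) + (5)(3) + (15)(2) = 107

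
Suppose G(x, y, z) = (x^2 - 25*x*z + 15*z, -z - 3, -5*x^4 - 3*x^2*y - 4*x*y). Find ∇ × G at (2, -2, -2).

(∇×G)₁ = ∂G₃/∂y − ∂G₂/∂z = -3*x^2 - 4*x + 1
(∇×G)₂ = ∂G₁/∂z − ∂G₃/∂x = 20*x^3 + 6*x*y - 25*x + 4*y + 15
(∇×G)₃ = ∂G₂/∂x − ∂G₁/∂y = 0
∇×G = (-3*x^2 - 4*x + 1, 20*x^3 + 6*x*y - 25*x + 4*y + 15, 0)
At (2, -2, -2): (-19, 93, 0).

(-19, 93, 0)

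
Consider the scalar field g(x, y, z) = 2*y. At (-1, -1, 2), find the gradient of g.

∂g/∂x = 0
∂g/∂y = 2
∂g/∂z = 0
∇g = (0, 2, 0)
At (-1, -1, 2): (0, 2, 0).

(0, 2, 0)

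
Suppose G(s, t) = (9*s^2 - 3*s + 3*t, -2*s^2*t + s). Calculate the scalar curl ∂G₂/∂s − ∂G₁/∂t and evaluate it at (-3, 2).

22

∂G₂/∂s = -4*s*t + 1
∂G₁/∂t = 3
Scalar curl = -4*s*t - 2
At (-3, 2): 22.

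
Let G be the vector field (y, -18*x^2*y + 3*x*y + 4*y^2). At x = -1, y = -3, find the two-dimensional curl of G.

∂G₂/∂x = -36*x*y + 3*y
∂G₁/∂y = 1
Scalar curl = -36*x*y + 3*y - 1
At (-1, -3): -118.

-118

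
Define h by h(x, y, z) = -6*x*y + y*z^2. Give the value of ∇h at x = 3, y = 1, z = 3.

(-6, -9, 6)

∂h/∂x = -6*y
∂h/∂y = -6*x + z^2
∂h/∂z = 2*y*z
∇h = (-6*y, -6*x + z^2, 2*y*z)
At (3, 1, 3): (-6, -9, 6).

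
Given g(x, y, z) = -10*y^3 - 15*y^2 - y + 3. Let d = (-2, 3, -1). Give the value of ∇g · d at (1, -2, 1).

∂g/∂x = 0
∂g/∂y = -30*y^2 - 30*y - 1
∂g/∂z = 0
∇g at (1, -2, 1) = (0, -61, 0)
∇g · d = (0)(-2) + (-61)(3) + (0)(-1) = -183

-183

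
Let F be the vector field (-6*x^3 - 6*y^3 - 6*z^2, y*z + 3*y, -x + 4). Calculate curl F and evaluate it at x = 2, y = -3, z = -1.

(3, 13, 162)

(∇×F)₁ = ∂F₃/∂y − ∂F₂/∂z = -y
(∇×F)₂ = ∂F₁/∂z − ∂F₃/∂x = -12*z + 1
(∇×F)₃ = ∂F₂/∂x − ∂F₁/∂y = 18*y^2
∇×F = (-y, -12*z + 1, 18*y^2)
At (2, -3, -1): (3, 13, 162).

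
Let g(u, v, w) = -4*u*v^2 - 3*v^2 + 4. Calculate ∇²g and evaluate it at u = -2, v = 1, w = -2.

10

∂²g/∂u² = 0
∂²g/∂v² = -2*(4*u + 3)
∂²g/∂w² = 0
∇²g = -8*u - 6
At (-2, 1, -2): 10.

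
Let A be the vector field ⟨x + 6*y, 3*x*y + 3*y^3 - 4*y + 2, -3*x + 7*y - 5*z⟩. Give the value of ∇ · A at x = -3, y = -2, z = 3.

∂A₁/∂x = 1
∂A₂/∂y = 3*x + 9*y^2 - 4
∂A₃/∂z = -5
∇·A = 3*x + 9*y^2 - 8
At (-3, -2, 3): 19.

19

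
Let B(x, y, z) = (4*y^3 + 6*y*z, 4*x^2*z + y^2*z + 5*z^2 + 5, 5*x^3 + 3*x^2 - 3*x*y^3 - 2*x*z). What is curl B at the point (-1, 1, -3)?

(∇×B)₁ = ∂B₃/∂y − ∂B₂/∂z = -4*x^2 - 9*x*y^2 - y^2 - 10*z
(∇×B)₂ = ∂B₁/∂z − ∂B₃/∂x = -15*x^2 - 6*x + 3*y^3 + 6*y + 2*z
(∇×B)₃ = ∂B₂/∂x − ∂B₁/∂y = 8*x*z - 12*y^2 - 6*z
∇×B = (-4*x^2 - 9*x*y^2 - y^2 - 10*z, -15*x^2 - 6*x + 3*y^3 + 6*y + 2*z, 8*x*z - 12*y^2 - 6*z)
At (-1, 1, -3): (34, -6, 30).

(34, -6, 30)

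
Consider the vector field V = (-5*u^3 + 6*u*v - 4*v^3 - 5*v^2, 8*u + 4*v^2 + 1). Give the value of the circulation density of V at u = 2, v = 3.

134

∂V₂/∂u = 8
∂V₁/∂v = 6*u - 12*v^2 - 10*v
Scalar curl = -6*u + 12*v^2 + 10*v + 8
At (2, 3): 134.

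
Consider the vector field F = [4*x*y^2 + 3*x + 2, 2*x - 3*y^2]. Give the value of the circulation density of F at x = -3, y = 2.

50

∂F₂/∂x = 2
∂F₁/∂y = 8*x*y
Scalar curl = -8*x*y + 2
At (-3, 2): 50.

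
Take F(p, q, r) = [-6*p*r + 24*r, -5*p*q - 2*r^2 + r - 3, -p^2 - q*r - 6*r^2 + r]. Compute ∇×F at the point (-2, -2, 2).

(5, 32, 10)

(∇×F)₁ = ∂F₃/∂q − ∂F₂/∂r = 3*r - 1
(∇×F)₂ = ∂F₁/∂r − ∂F₃/∂p = -4*p + 24
(∇×F)₃ = ∂F₂/∂p − ∂F₁/∂q = -5*q
∇×F = (3*r - 1, -4*p + 24, -5*q)
At (-2, -2, 2): (5, 32, 10).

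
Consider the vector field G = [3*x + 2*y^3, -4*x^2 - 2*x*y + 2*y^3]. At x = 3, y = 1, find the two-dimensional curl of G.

∂G₂/∂x = -8*x - 2*y
∂G₁/∂y = 6*y^2
Scalar curl = -8*x - 6*y^2 - 2*y
At (3, 1): -32.

-32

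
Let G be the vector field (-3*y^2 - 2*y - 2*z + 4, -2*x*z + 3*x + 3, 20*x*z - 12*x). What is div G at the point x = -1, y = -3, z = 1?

-20

∂G₁/∂x = 0
∂G₂/∂y = 0
∂G₃/∂z = 20*x
∇·G = 20*x
At (-1, -3, 1): -20.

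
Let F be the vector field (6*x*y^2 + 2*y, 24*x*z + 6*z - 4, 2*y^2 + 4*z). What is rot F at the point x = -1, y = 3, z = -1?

(∇×F)₁ = ∂F₃/∂y − ∂F₂/∂z = -24*x + 4*y - 6
(∇×F)₂ = ∂F₁/∂z − ∂F₃/∂x = 0
(∇×F)₃ = ∂F₂/∂x − ∂F₁/∂y = -12*x*y + 24*z - 2
∇×F = (-24*x + 4*y - 6, 0, -12*x*y + 24*z - 2)
At (-1, 3, -1): (30, 0, 10).

(30, 0, 10)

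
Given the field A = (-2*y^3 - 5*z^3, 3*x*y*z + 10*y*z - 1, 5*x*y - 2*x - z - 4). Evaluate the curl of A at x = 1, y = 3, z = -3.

(-34, -148, 27)

(∇×A)₁ = ∂A₃/∂y − ∂A₂/∂z = -3*x*y + 5*x - 10*y
(∇×A)₂ = ∂A₁/∂z − ∂A₃/∂x = -5*y - 15*z^2 + 2
(∇×A)₃ = ∂A₂/∂x − ∂A₁/∂y = 6*y^2 + 3*y*z
∇×A = (-3*x*y + 5*x - 10*y, -5*y - 15*z^2 + 2, 6*y^2 + 3*y*z)
At (1, 3, -3): (-34, -148, 27).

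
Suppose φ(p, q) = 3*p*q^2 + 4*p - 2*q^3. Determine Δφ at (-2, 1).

-24

∂²φ/∂p² = 0
∂²φ/∂q² = 6*(p - 2*q)
∇²φ = 6*p - 12*q
At (-2, 1): -24.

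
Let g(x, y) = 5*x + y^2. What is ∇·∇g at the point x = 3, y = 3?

2

∂²g/∂x² = 0
∂²g/∂y² = 2
∇²g = 2
At (3, 3): 2.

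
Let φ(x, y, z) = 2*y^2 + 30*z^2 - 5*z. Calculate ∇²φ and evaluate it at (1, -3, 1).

∂²φ/∂x² = 0
∂²φ/∂y² = 4
∂²φ/∂z² = 60
∇²φ = 64
At (1, -3, 1): 64.

64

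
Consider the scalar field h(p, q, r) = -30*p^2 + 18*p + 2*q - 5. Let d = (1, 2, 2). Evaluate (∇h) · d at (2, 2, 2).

-98

∂h/∂p = -60*p + 18
∂h/∂q = 2
∂h/∂r = 0
∇h at (2, 2, 2) = (-102, 2, 0)
∇h · d = (-102)(1) + (2)(2) + (0)(2) = -98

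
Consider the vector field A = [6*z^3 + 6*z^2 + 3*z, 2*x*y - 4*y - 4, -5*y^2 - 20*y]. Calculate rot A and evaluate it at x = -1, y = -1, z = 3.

(-10, 201, -2)

(∇×A)₁ = ∂A₃/∂y − ∂A₂/∂z = -10*y - 20
(∇×A)₂ = ∂A₁/∂z − ∂A₃/∂x = 18*z^2 + 12*z + 3
(∇×A)₃ = ∂A₂/∂x − ∂A₁/∂y = 2*y
∇×A = (-10*y - 20, 18*z^2 + 12*z + 3, 2*y)
At (-1, -1, 3): (-10, 201, -2).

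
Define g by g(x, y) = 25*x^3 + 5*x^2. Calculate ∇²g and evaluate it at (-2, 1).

∂²g/∂x² = 10*(15*x + 1)
∂²g/∂y² = 0
∇²g = 150*x + 10
At (-2, 1): -290.

-290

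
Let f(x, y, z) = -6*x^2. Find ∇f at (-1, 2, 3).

∂f/∂x = -12*x
∂f/∂y = 0
∂f/∂z = 0
∇f = (-12*x, 0, 0)
At (-1, 2, 3): (12, 0, 0).

(12, 0, 0)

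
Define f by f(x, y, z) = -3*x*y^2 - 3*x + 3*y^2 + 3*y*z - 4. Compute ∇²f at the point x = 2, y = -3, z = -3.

∂²f/∂x² = 0
∂²f/∂y² = 6*(-x + 1)
∂²f/∂z² = 0
∇²f = -6*x + 6
At (2, -3, -3): -6.

-6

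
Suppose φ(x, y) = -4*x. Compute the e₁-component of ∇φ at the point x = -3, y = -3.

-4

(∇φ)_1 = ∂φ/∂x = -4
At (-3, -3): -4.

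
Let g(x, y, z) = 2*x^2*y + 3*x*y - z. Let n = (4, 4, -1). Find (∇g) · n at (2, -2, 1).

∂g/∂x = 4*x*y + 3*y
∂g/∂y = 2*x^2 + 3*x
∂g/∂z = -1
∇g at (2, -2, 1) = (-22, 14, -1)
∇g · n = (-22)(4) + (14)(4) + (-1)(-1) = -31

-31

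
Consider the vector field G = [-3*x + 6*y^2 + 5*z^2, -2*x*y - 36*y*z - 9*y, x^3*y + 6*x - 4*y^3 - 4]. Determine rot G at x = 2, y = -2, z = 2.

(-112, 38, 28)

(∇×G)₁ = ∂G₃/∂y − ∂G₂/∂z = x^3 - 12*y^2 + 36*y
(∇×G)₂ = ∂G₁/∂z − ∂G₃/∂x = -3*x^2*y + 10*z - 6
(∇×G)₃ = ∂G₂/∂x − ∂G₁/∂y = -14*y
∇×G = (x^3 - 12*y^2 + 36*y, -3*x^2*y + 10*z - 6, -14*y)
At (2, -2, 2): (-112, 38, 28).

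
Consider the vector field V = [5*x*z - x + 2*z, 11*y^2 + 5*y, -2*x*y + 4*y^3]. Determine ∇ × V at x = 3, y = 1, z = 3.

(∇×V)₁ = ∂V₃/∂y − ∂V₂/∂z = -2*x + 12*y^2
(∇×V)₂ = ∂V₁/∂z − ∂V₃/∂x = 5*x + 2*y + 2
(∇×V)₃ = ∂V₂/∂x − ∂V₁/∂y = 0
∇×V = (-2*x + 12*y^2, 5*x + 2*y + 2, 0)
At (3, 1, 3): (6, 19, 0).

(6, 19, 0)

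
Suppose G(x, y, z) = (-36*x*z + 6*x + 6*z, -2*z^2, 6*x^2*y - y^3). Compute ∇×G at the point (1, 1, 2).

(∇×G)₁ = ∂G₃/∂y − ∂G₂/∂z = 6*x^2 - 3*y^2 + 4*z
(∇×G)₂ = ∂G₁/∂z − ∂G₃/∂x = -12*x*y - 36*x + 6
(∇×G)₃ = ∂G₂/∂x − ∂G₁/∂y = 0
∇×G = (6*x^2 - 3*y^2 + 4*z, -12*x*y - 36*x + 6, 0)
At (1, 1, 2): (11, -42, 0).

(11, -42, 0)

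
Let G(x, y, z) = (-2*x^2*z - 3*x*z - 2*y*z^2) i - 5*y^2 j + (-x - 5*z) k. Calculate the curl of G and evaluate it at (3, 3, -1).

(∇×G)₁ = ∂G₃/∂y − ∂G₂/∂z = 0
(∇×G)₂ = ∂G₁/∂z − ∂G₃/∂x = -2*x^2 - 3*x - 4*y*z + 1
(∇×G)₃ = ∂G₂/∂x − ∂G₁/∂y = 2*z^2
∇×G = (0, -2*x^2 - 3*x - 4*y*z + 1, 2*z^2)
At (3, 3, -1): (0, -14, 2).

(0, -14, 2)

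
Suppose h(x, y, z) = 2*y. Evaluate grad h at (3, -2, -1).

(0, 2, 0)

∂h/∂x = 0
∂h/∂y = 2
∂h/∂z = 0
∇h = (0, 2, 0)
At (3, -2, -1): (0, 2, 0).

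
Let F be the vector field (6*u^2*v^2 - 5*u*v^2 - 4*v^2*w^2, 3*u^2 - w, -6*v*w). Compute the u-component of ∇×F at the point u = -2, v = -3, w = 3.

-17

(∇×F)_1 = ∂F₃/∂v − ∂F₂/∂w
= -6*w − (-1)
= -6*w + 1
At (-2, -3, 3): -17.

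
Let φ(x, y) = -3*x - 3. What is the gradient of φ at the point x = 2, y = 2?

(-3, 0)

∂φ/∂x = -3
∂φ/∂y = 0
∇φ = (-3, 0)
At (2, 2): (-3, 0).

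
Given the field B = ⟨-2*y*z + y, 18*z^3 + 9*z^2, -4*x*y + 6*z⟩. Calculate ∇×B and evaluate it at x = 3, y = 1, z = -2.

(∇×B)₁ = ∂B₃/∂y − ∂B₂/∂z = -4*x - 54*z^2 - 18*z
(∇×B)₂ = ∂B₁/∂z − ∂B₃/∂x = 2*y
(∇×B)₃ = ∂B₂/∂x − ∂B₁/∂y = 2*z - 1
∇×B = (-4*x - 54*z^2 - 18*z, 2*y, 2*z - 1)
At (3, 1, -2): (-192, 2, -5).

(-192, 2, -5)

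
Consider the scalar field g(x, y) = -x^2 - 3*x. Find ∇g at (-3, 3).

(3, 0)

∂g/∂x = -2*x - 3
∂g/∂y = 0
∇g = (-2*x - 3, 0)
At (-3, 3): (3, 0).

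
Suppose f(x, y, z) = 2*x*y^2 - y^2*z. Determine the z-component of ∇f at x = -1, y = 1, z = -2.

(∇f)_3 = ∂f/∂z = -y^2
At (-1, 1, -2): -1.

-1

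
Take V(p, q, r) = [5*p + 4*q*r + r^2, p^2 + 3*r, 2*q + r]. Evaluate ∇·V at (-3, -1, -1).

∂V₁/∂p = 5
∂V₂/∂q = 0
∂V₃/∂r = 1
∇·V = 6
At (-3, -1, -1): 6.

6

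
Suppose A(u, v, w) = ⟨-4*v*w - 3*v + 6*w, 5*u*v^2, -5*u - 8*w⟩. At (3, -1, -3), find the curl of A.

(∇×A)₁ = ∂A₃/∂v − ∂A₂/∂w = 0
(∇×A)₂ = ∂A₁/∂w − ∂A₃/∂u = -4*v + 11
(∇×A)₃ = ∂A₂/∂u − ∂A₁/∂v = 5*v^2 + 4*w + 3
∇×A = (0, -4*v + 11, 5*v^2 + 4*w + 3)
At (3, -1, -3): (0, 15, -4).

(0, 15, -4)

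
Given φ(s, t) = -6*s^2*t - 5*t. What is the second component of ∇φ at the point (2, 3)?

(∇φ)_2 = ∂φ/∂t = -6*s^2 - 5
At (2, 3): -29.

-29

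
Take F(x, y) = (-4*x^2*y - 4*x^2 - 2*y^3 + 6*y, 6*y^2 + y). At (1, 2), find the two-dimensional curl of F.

22

∂F₂/∂x = 0
∂F₁/∂y = -4*x^2 - 6*y^2 + 6
Scalar curl = 4*x^2 + 6*y^2 - 6
At (1, 2): 22.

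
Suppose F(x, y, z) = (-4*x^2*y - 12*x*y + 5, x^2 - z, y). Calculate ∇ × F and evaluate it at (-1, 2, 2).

(2, 0, -10)

(∇×F)₁ = ∂F₃/∂y − ∂F₂/∂z = 2
(∇×F)₂ = ∂F₁/∂z − ∂F₃/∂x = 0
(∇×F)₃ = ∂F₂/∂x − ∂F₁/∂y = 4*x^2 + 14*x
∇×F = (2, 0, 4*x^2 + 14*x)
At (-1, 2, 2): (2, 0, -10).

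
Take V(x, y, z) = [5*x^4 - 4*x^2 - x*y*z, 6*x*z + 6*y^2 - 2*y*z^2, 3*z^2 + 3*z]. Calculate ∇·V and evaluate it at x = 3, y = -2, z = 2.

503

∂V₁/∂x = 20*x^3 - 8*x - y*z
∂V₂/∂y = 12*y - 2*z^2
∂V₃/∂z = 6*z + 3
∇·V = 20*x^3 - 8*x - y*z + 12*y - 2*z^2 + 6*z + 3
At (3, -2, 2): 503.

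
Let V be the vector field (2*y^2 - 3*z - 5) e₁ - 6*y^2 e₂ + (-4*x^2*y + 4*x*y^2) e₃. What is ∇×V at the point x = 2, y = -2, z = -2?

(∇×V)₁ = ∂V₃/∂y − ∂V₂/∂z = -4*x^2 + 8*x*y
(∇×V)₂ = ∂V₁/∂z − ∂V₃/∂x = 8*x*y - 4*y^2 - 3
(∇×V)₃ = ∂V₂/∂x − ∂V₁/∂y = -4*y
∇×V = (-4*x^2 + 8*x*y, 8*x*y - 4*y^2 - 3, -4*y)
At (2, -2, -2): (-48, -51, 8).

(-48, -51, 8)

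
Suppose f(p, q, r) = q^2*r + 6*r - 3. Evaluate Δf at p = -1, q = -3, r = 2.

4

∂²f/∂p² = 0
∂²f/∂q² = 2*r
∂²f/∂r² = 0
∇²f = 2*r
At (-1, -3, 2): 4.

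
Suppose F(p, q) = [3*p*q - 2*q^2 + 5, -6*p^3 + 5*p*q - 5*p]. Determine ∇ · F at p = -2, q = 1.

-7

∂F₁/∂p = 3*q
∂F₂/∂q = 5*p
∇·F = 5*p + 3*q
At (-2, 1): -7.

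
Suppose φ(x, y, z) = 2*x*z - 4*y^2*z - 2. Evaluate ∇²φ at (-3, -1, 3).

∂²φ/∂x² = 0
∂²φ/∂y² = -8*z
∂²φ/∂z² = 0
∇²φ = -8*z
At (-3, -1, 3): -24.

-24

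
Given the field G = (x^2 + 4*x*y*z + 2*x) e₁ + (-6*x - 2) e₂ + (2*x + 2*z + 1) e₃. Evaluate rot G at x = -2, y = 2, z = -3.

(0, -18, -30)

(∇×G)₁ = ∂G₃/∂y − ∂G₂/∂z = 0
(∇×G)₂ = ∂G₁/∂z − ∂G₃/∂x = 4*x*y - 2
(∇×G)₃ = ∂G₂/∂x − ∂G₁/∂y = -4*x*z - 6
∇×G = (0, 4*x*y - 2, -4*x*z - 6)
At (-2, 2, -3): (0, -18, -30).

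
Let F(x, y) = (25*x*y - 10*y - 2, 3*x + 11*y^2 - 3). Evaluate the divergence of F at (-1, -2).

-94

∂F₁/∂x = 25*y
∂F₂/∂y = 22*y
∇·F = 47*y
At (-1, -2): -94.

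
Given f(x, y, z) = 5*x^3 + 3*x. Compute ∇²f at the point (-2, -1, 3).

∂²f/∂x² = 30*x
∂²f/∂y² = 0
∂²f/∂z² = 0
∇²f = 30*x
At (-2, -1, 3): -60.

-60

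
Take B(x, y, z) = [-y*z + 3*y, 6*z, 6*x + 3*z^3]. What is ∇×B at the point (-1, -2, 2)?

(-6, -4, -1)

(∇×B)₁ = ∂B₃/∂y − ∂B₂/∂z = -6
(∇×B)₂ = ∂B₁/∂z − ∂B₃/∂x = -y - 6
(∇×B)₃ = ∂B₂/∂x − ∂B₁/∂y = z - 3
∇×B = (-6, -y - 6, z - 3)
At (-1, -2, 2): (-6, -4, -1).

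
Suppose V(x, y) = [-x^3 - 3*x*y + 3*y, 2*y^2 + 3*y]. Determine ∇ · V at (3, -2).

∂V₁/∂x = -3*x^2 - 3*y
∂V₂/∂y = 4*y + 3
∇·V = -3*x^2 + y + 3
At (3, -2): -26.

-26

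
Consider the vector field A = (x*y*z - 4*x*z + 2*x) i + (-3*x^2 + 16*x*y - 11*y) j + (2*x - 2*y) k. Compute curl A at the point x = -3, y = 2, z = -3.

(-2, 4, 41)

(∇×A)₁ = ∂A₃/∂y − ∂A₂/∂z = -2
(∇×A)₂ = ∂A₁/∂z − ∂A₃/∂x = x*y - 4*x - 2
(∇×A)₃ = ∂A₂/∂x − ∂A₁/∂y = -x*z - 6*x + 16*y
∇×A = (-2, x*y - 4*x - 2, -x*z - 6*x + 16*y)
At (-3, 2, -3): (-2, 4, 41).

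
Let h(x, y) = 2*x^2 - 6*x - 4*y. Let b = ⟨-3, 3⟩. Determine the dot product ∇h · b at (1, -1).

∂h/∂x = 4*x - 6
∂h/∂y = -4
∇h at (1, -1) = (-2, -4)
∇h · b = (-2)(-3) + (-4)(3) = -6

-6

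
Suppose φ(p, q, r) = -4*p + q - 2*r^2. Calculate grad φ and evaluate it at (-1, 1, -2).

∂φ/∂p = -4
∂φ/∂q = 1
∂φ/∂r = -4*r
∇φ = (-4, 1, -4*r)
At (-1, 1, -2): (-4, 1, 8).

(-4, 1, 8)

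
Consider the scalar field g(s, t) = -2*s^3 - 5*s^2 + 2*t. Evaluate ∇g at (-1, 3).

∂g/∂s = -6*s^2 - 10*s
∂g/∂t = 2
∇g = (-6*s^2 - 10*s, 2)
At (-1, 3): (4, 2).

(4, 2)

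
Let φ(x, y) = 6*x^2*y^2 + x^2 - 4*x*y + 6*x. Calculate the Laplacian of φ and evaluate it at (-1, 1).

26

∂²φ/∂x² = 2*(6*y^2 + 1)
∂²φ/∂y² = 12*x^2
∇²φ = 12*x^2 + 12*y^2 + 2
At (-1, 1): 26.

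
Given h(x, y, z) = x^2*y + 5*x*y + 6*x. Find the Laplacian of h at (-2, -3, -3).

∂²h/∂x² = 2*y
∂²h/∂y² = 0
∂²h/∂z² = 0
∇²h = 2*y
At (-2, -3, -3): -6.

-6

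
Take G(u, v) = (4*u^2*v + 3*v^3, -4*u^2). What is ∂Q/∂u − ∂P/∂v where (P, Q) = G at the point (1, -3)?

∂G₂/∂u = -8*u
∂G₁/∂v = 4*u^2 + 9*v^2
Scalar curl = -4*u^2 - 8*u - 9*v^2
At (1, -3): -93.

-93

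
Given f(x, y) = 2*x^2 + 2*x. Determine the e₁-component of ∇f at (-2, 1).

-6

(∇f)_1 = ∂f/∂x = 4*x + 2
At (-2, 1): -6.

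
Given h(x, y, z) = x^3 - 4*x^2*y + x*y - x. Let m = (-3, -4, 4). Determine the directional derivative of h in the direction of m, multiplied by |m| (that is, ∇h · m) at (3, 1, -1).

123

∂h/∂x = 3*x^2 - 8*x*y + y - 1
∂h/∂y = -4*x^2 + x
∂h/∂z = 0
∇h at (3, 1, -1) = (3, -33, 0)
∇h · m = (3)(-3) + (-33)(-4) + (0)(4) = 123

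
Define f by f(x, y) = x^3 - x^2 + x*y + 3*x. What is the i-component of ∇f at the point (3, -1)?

23

(∇f)_1 = ∂f/∂x = 3*x^2 - 2*x + y + 3
At (3, -1): 23.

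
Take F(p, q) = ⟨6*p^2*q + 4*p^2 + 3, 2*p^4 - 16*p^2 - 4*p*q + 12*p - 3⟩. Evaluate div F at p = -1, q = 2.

∂F₁/∂p = 12*p*q + 8*p
∂F₂/∂q = -4*p
∇·F = 12*p*q + 4*p
At (-1, 2): -28.

-28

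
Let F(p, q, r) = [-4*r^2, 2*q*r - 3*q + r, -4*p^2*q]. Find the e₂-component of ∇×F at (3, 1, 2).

8

(∇×F)_2 = ∂F₁/∂r − ∂F₃/∂p
= -8*r − (-8*p*q)
= 8*p*q - 8*r
At (3, 1, 2): 8.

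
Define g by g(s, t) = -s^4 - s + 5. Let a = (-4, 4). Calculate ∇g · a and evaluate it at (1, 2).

∂g/∂s = -4*s^3 - 1
∂g/∂t = 0
∇g at (1, 2) = (-5, 0)
∇g · a = (-5)(-4) + (0)(4) = 20

20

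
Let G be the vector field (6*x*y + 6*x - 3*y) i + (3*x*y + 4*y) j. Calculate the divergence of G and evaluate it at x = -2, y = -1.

∂G₁/∂x = 6*y + 6
∂G₂/∂y = 3*x + 4
∇·G = 3*x + 6*y + 10
At (-2, -1): -2.

-2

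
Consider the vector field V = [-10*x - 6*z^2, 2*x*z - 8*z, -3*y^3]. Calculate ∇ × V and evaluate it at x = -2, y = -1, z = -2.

(∇×V)₁ = ∂V₃/∂y − ∂V₂/∂z = -2*x - 9*y^2 + 8
(∇×V)₂ = ∂V₁/∂z − ∂V₃/∂x = -12*z
(∇×V)₃ = ∂V₂/∂x − ∂V₁/∂y = 2*z
∇×V = (-2*x - 9*y^2 + 8, -12*z, 2*z)
At (-2, -1, -2): (3, 24, -4).

(3, 24, -4)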